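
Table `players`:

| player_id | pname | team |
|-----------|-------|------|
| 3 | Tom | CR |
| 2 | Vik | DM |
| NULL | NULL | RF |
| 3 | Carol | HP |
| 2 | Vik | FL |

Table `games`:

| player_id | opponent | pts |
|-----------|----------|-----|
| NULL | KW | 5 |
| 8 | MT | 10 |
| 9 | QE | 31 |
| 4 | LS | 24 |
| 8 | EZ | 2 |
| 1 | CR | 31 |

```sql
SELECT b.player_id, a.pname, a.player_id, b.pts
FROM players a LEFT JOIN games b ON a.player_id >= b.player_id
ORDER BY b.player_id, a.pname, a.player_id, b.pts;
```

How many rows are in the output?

5

LEFT JOIN keeps every row from `players`; unmatched rows get NULL for `games`'s columns.
Matching on a.player_id >= b.player_id. A NULL in a compared column never satisfies the condition.
- player_id=3: 1 matching b row(s), so 1 row(s) emitted.
- player_id=2: 1 matching b row(s), so 1 row(s) emitted.
- player_id=NULL: no b row matches, row kept with b columns NULL.
- player_id=3: 1 matching b row(s), so 1 row(s) emitted.
- player_id=2: 1 matching b row(s), so 1 row(s) emitted.
Total: 4 matched + 1 padded = 5 rows.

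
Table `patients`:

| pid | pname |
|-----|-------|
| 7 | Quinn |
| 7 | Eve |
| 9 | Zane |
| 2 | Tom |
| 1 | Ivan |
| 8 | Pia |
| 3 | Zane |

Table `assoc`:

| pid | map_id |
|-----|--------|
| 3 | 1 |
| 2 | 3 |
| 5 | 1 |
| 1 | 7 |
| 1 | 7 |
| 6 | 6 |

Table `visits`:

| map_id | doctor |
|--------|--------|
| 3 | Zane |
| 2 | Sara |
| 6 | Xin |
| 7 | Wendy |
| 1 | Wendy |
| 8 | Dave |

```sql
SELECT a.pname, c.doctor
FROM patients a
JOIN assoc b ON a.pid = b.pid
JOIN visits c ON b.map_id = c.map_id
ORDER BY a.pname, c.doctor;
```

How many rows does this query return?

4

Evaluate left to right. First `patients a INNER JOIN assoc b` on pid: 4 row(s).
Then INNER JOIN `visits c` on map_id: keep only rows whose b.map_id appears in c.
Result: 4 row(s).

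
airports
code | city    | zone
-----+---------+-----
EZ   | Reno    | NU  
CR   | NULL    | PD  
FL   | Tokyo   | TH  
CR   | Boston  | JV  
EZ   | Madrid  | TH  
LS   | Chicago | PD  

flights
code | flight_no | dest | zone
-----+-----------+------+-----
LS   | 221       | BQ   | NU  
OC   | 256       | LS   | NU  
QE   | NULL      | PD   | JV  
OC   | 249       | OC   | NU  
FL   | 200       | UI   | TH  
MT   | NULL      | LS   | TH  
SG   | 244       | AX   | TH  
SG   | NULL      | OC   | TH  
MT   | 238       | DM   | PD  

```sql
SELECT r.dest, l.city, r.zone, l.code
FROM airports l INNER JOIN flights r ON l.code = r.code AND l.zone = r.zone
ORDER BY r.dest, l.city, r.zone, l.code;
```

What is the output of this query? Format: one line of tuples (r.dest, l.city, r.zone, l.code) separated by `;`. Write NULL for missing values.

INNER JOIN keeps only pairs where the ON condition holds.
Matching on l.code = r.code AND l.zone = r.zone.
- l row (code=EZ, zone=NU): no match → dropped.
- l row (code=CR, zone=PD): no match → dropped.
- l row (code=FL, zone=TH): matches 1 r row(s) → 1 output row(s).
- l row (code=CR, zone=JV): no match → dropped.
- l row (code=EZ, zone=TH): no match → dropped.
- l row (code=LS, zone=PD): no match → dropped.
After projecting and ordering:
r.dest | l.city | r.zone | l.code
UI | Tokyo | TH | FL

(UI, Tokyo, TH, FL)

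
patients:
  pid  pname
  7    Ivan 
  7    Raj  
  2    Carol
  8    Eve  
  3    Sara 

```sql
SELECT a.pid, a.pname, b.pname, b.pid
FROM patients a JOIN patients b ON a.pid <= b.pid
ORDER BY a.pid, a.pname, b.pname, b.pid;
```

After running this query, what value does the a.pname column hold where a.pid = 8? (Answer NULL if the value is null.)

Eve

INNER JOIN keeps only pairs where the ON condition holds.
Matching on a.pid <= b.pid.
Matched pairs: 16.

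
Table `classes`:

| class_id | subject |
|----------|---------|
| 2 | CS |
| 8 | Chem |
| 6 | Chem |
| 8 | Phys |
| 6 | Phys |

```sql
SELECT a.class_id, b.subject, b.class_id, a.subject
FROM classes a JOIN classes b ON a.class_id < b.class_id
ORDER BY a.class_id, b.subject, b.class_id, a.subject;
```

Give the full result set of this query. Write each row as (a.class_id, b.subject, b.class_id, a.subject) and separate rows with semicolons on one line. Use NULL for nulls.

(2, Chem, 6, CS); (2, Chem, 8, CS); (2, Phys, 6, CS); (2, Phys, 8, CS); (6, Chem, 8, Chem); (6, Chem, 8, Phys); (6, Phys, 8, Chem); (6, Phys, 8, Phys)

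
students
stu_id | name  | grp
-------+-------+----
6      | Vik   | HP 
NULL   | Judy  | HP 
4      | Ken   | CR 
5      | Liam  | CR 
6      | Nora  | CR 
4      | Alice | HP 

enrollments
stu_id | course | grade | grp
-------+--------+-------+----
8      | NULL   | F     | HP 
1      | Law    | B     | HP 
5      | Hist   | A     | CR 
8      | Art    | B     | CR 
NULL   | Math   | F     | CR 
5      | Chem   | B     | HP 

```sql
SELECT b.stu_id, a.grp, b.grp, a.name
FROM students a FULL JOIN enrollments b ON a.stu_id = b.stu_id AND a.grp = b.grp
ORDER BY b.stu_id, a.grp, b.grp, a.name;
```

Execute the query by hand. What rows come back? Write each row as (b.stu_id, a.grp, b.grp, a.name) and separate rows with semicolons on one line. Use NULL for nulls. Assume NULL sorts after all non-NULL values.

FULL OUTER JOIN keeps every row from both sides; unmatched rows get NULL for the other side's columns.
Matching on a.stu_id = b.stu_id AND a.grp = b.grp. A NULL in a compared column never satisfies the condition.
- a row (stu_id=6, grp=HP): no match → kept, b columns NULL.
- a row (stu_id=NULL, grp=HP): no match → kept, b columns NULL.
- a row (stu_id=4, grp=CR): no match → kept, b columns NULL.
- a row (stu_id=5, grp=CR): matches 1 b row(s) → 1 output row(s).
- a row (stu_id=6, grp=CR): no match → kept, b columns NULL.
- a row (stu_id=4, grp=HP): no match → kept, b columns NULL.
- 5 b row(s) had no a match → kept, a columns NULL.

(1, NULL, HP, NULL); (5, CR, CR, Liam); (5, NULL, HP, NULL); (8, NULL, CR, NULL); (8, NULL, HP, NULL); (NULL, CR, NULL, Ken); (NULL, CR, NULL, Nora); (NULL, HP, NULL, Alice); (NULL, HP, NULL, Judy); (NULL, HP, NULL, Vik); (NULL, NULL, CR, NULL)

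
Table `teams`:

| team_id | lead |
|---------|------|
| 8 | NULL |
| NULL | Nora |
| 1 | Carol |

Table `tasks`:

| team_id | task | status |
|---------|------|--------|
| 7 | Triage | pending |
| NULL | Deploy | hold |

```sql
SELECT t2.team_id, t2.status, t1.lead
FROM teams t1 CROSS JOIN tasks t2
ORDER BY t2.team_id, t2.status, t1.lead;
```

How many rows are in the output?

CROSS JOIN pairs every row of `teams` with every row of `tasks`: 3 × 2 = 6 rows.

6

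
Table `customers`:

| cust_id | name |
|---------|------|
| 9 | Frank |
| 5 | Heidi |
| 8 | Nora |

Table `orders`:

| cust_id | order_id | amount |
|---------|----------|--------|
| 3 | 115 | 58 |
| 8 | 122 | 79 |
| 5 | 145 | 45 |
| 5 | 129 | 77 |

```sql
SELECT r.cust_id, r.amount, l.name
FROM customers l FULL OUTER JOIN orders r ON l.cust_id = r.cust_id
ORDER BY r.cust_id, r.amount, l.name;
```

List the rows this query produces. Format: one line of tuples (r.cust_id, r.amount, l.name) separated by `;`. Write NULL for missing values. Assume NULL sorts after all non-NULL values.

FULL OUTER JOIN keeps every row from both sides; unmatched rows get NULL for the other side's columns.
Matching on l.cust_id = r.cust_id.
Matched pairs: 3; unmatched l rows kept: 1; unmatched r rows kept: 1.

(3, 58, NULL); (5, 45, Heidi); (5, 77, Heidi); (8, 79, Nora); (NULL, NULL, Frank)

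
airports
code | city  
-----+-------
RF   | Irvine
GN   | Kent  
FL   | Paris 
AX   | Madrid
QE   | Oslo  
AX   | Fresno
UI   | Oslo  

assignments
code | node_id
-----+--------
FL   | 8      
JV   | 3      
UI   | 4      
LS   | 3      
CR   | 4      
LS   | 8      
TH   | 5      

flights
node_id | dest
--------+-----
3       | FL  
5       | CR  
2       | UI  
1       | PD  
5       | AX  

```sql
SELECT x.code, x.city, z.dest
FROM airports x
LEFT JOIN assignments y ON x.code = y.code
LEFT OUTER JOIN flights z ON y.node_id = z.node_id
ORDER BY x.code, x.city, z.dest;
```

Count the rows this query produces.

7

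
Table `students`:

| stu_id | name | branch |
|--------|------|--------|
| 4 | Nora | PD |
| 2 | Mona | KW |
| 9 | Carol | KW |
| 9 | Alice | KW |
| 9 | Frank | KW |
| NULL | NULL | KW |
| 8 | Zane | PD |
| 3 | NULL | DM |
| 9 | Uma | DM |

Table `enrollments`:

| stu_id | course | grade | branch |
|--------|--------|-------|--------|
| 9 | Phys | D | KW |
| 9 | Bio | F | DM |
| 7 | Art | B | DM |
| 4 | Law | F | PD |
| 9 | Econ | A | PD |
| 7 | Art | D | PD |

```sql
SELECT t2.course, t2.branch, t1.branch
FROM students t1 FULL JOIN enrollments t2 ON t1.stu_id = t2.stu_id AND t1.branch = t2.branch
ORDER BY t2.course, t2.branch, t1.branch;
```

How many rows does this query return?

FULL OUTER JOIN keeps every row from both sides; unmatched rows get NULL for the other side's columns.
Matching on t1.stu_id = t2.stu_id AND t1.branch = t2.branch. A NULL in a compared column never satisfies the condition.
- stu_id=4, branch=PD: 1 matching t2 row(s), so 1 row(s) emitted.
- stu_id=2, branch=KW: no t2 row matches, row kept with t2 columns NULL.
- stu_id=9, branch=KW: 1 matching t2 row(s), so 1 row(s) emitted.
- stu_id=9, branch=KW: 1 matching t2 row(s), so 1 row(s) emitted.
- stu_id=9, branch=KW: 1 matching t2 row(s), so 1 row(s) emitted.
- stu_id=NULL, branch=KW: no t2 row matches, row kept with t2 columns NULL.
- stu_id=8, branch=PD: no t2 row matches, row kept with t2 columns NULL.
- stu_id=3, branch=DM: no t2 row matches, row kept with t2 columns NULL.
- stu_id=9, branch=DM: 1 matching t2 row(s), so 1 row(s) emitted.
- 3 row(s) from t2 found no t1 partner → padded with NULL.
Total: 5 matched + 7 padded = 12 rows.

12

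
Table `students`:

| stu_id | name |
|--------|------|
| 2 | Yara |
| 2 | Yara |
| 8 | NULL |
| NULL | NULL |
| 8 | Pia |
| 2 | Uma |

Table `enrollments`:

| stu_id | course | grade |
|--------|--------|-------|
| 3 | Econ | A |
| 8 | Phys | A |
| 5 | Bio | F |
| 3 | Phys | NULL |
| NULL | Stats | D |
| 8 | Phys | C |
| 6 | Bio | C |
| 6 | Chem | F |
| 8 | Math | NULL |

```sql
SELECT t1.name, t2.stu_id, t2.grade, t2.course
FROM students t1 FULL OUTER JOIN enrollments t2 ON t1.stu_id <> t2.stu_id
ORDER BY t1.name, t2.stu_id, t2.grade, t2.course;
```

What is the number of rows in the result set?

36

FULL OUTER JOIN keeps every row from both sides; unmatched rows get NULL for the other side's columns.
Matching on t1.stu_id <> t2.stu_id. A NULL in a compared column never satisfies the condition.
Matched pairs: 34; unmatched t1 rows kept: 1; unmatched t2 rows kept: 1.
Total: 34 matched + 2 padded = 36 rows.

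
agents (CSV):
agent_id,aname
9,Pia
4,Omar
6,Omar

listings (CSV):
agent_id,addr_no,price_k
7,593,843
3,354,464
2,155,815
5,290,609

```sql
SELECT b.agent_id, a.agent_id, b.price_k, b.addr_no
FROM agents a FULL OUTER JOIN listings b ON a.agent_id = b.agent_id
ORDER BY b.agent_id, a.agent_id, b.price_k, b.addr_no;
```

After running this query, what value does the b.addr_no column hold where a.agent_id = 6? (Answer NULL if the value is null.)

NULL

FULL OUTER JOIN keeps every row from both sides; unmatched rows get NULL for the other side's columns.
Matching on a.agent_id = b.agent_id.
- agent_id=9: no b row matches, row kept with b columns NULL.
- agent_id=4: no b row matches, row kept with b columns NULL.
- agent_id=6: no b row matches, row kept with b columns NULL.
- 4 row(s) from b found no a partner → padded with NULL.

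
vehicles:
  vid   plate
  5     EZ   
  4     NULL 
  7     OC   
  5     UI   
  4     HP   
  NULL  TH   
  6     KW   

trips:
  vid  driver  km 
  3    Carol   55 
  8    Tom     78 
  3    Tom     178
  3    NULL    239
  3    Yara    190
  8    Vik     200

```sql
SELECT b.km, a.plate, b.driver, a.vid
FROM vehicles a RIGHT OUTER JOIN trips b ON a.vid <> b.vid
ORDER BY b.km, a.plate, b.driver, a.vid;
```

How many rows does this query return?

36

RIGHT JOIN keeps every row from `trips`; unmatched rows get NULL for `vehicles`'s columns.
Matching on a.vid <> b.vid. A NULL in a compared column never satisfies the condition.
Matched pairs: 36; unmatched b rows kept: 0.
Total: 36 rows.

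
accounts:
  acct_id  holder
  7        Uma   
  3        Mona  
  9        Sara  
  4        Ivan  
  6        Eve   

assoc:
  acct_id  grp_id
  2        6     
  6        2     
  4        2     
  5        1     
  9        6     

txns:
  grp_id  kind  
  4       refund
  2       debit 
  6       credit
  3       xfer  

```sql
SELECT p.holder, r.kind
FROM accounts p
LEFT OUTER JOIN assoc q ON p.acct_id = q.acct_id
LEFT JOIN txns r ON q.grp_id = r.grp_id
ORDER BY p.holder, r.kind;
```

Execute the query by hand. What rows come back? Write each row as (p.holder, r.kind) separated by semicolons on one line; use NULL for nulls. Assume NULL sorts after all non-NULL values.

Evaluate left to right. First `accounts p LEFT JOIN assoc q` on acct_id: 5 row(s).
Then LEFT JOIN `txns r` on grp_id: each of those 5 rows is kept; rows whose q.grp_id has no match in r get NULL for r's columns.

(Eve, debit); (Ivan, debit); (Mona, NULL); (Sara, credit); (Uma, NULL)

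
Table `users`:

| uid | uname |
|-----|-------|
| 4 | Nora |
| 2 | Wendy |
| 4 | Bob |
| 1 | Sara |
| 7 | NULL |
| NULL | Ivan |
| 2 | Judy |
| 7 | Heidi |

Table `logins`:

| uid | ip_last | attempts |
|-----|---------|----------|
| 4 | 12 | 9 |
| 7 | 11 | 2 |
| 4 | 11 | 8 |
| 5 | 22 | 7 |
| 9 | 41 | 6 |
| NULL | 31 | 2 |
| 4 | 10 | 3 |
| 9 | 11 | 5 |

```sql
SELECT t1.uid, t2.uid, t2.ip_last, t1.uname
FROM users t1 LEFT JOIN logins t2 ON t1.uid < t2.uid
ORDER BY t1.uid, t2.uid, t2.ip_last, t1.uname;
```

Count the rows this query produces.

LEFT JOIN keeps every row from `users`; unmatched rows get NULL for `logins`'s columns.
Matching on t1.uid < t2.uid. A NULL in a compared column never satisfies the condition.
Matched pairs: 33; unmatched t1 rows kept: 1.
Total: 33 matched + 1 padded = 34 rows.

34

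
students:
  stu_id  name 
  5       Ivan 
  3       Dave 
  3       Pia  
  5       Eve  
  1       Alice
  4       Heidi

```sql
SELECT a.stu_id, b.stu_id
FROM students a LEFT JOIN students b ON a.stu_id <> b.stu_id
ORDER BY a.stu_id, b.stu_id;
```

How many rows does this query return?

26

LEFT JOIN keeps every row from `students a`; unmatched rows get NULL for `students b`'s columns.
Matching on a.stu_id <> b.stu_id.
- a[0] stu_id=5 → 4 match(es) in b → 4 row(s).
- a[1] stu_id=3 → 4 match(es) in b → 4 row(s).
- a[2] stu_id=3 → 4 match(es) in b → 4 row(s).
- a[3] stu_id=5 → 4 match(es) in b → 4 row(s).
- a[4] stu_id=1 → 5 match(es) in b → 5 row(s).
- a[5] stu_id=4 → 5 match(es) in b → 5 row(s).
Total: 26 rows.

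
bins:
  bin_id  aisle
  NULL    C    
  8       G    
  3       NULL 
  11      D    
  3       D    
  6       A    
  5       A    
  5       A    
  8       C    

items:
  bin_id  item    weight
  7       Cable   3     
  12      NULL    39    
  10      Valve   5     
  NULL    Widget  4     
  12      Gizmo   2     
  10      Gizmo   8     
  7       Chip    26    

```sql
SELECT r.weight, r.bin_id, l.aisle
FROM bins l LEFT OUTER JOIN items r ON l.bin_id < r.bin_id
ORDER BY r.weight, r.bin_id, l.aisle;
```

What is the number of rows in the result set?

41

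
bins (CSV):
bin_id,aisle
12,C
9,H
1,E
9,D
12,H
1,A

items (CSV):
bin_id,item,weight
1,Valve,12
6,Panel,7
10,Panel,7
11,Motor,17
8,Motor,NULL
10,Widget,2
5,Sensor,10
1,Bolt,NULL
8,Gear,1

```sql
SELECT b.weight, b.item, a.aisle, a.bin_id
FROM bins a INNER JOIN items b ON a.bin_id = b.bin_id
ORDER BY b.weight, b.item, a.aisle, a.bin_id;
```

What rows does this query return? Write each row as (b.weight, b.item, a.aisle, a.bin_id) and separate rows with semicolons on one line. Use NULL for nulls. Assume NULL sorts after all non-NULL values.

(12, Valve, A, 1); (12, Valve, E, 1); (NULL, Bolt, A, 1); (NULL, Bolt, E, 1)

INNER JOIN keeps only pairs where the ON condition holds.
Matching on a.bin_id = b.bin_id.
- a row (bin_id=12): no match → dropped.
- a row (bin_id=9): no match → dropped.
- a row (bin_id=1): matches 2 b row(s) → 2 output row(s).
- a row (bin_id=9): no match → dropped.
- a row (bin_id=12): no match → dropped.
- a row (bin_id=1): matches 2 b row(s) → 2 output row(s).
After projecting and ordering:
b.weight | b.item | a.aisle | a.bin_id
12 | Valve | A | 1
12 | Valve | E | 1
NULL | Bolt | A | 1
NULL | Bolt | E | 1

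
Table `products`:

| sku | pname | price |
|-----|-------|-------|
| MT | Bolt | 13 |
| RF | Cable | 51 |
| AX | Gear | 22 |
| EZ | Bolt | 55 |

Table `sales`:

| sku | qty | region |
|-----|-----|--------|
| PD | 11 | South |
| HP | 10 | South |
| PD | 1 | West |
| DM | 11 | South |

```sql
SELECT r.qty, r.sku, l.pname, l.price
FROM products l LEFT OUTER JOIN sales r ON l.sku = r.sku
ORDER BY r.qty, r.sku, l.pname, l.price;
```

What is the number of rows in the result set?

4

LEFT JOIN keeps every row from `products`; unmatched rows get NULL for `sales`'s columns.
Matching on l.sku = r.sku.
- l (sku=MT) has no partner → padded with NULL.
- l (sku=RF) has no partner → padded with NULL.
- l (sku=AX) has no partner → padded with NULL.
- l (sku=EZ) has no partner → padded with NULL.
Total: 0 matched + 4 padded = 4 rows.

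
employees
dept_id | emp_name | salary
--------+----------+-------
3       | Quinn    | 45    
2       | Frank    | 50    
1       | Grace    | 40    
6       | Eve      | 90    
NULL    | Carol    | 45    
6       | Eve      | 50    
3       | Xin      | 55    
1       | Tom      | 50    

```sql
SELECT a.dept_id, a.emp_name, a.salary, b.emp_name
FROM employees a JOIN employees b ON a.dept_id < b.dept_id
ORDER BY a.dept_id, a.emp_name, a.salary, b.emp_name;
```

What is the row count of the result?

18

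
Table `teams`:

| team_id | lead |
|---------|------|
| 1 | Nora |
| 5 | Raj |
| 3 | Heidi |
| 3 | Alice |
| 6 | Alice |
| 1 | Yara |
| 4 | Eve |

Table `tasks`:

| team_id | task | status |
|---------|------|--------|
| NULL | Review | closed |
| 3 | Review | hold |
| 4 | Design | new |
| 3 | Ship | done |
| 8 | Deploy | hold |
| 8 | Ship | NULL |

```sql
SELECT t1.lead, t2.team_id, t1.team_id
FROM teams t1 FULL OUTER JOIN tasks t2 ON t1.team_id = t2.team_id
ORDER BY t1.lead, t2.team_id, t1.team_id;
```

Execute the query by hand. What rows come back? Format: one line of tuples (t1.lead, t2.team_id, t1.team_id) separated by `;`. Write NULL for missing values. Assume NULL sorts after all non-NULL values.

(Alice, 3, 3); (Alice, 3, 3); (Alice, NULL, 6); (Eve, 4, 4); (Heidi, 3, 3); (Heidi, 3, 3); (Nora, NULL, 1); (Raj, NULL, 5); (Yara, NULL, 1); (NULL, 8, NULL); (NULL, 8, NULL); (NULL, NULL, NULL)

FULL OUTER JOIN keeps every row from both sides; unmatched rows get NULL for the other side's columns.
Matching on t1.team_id = t2.team_id. A NULL in a compared column never satisfies the condition.
- t1 row (team_id=1): no match → kept, t2 columns NULL.
- t1 row (team_id=5): no match → kept, t2 columns NULL.
- t1 row (team_id=3): matches 2 t2 row(s) → 2 output row(s).
- t1 row (team_id=3): matches 2 t2 row(s) → 2 output row(s).
- t1 row (team_id=6): no match → kept, t2 columns NULL.
- t1 row (team_id=1): no match → kept, t2 columns NULL.
- t1 row (team_id=4): matches 1 t2 row(s) → 1 output row(s).
- 3 t2 row(s) had no t1 match → kept, t1 columns NULL.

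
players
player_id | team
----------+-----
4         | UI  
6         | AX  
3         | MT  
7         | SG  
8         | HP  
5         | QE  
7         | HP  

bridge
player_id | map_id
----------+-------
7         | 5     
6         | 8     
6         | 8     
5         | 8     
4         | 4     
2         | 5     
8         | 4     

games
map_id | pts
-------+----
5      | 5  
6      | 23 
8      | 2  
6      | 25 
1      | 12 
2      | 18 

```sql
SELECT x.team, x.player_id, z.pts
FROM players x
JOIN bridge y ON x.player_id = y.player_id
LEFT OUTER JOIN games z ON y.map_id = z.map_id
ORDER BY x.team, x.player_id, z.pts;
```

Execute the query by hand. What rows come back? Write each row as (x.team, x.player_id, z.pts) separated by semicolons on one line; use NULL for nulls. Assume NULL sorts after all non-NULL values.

(AX, 6, 2); (AX, 6, 2); (HP, 7, 5); (HP, 8, NULL); (QE, 5, 2); (SG, 7, 5); (UI, 4, NULL)

Step 1 — x INNER JOIN y on player_id → 7 row(s).
Then LEFT JOIN `games z` on map_id: each of those 7 rows is kept; rows whose y.map_id has no match in z get NULL for z's columns.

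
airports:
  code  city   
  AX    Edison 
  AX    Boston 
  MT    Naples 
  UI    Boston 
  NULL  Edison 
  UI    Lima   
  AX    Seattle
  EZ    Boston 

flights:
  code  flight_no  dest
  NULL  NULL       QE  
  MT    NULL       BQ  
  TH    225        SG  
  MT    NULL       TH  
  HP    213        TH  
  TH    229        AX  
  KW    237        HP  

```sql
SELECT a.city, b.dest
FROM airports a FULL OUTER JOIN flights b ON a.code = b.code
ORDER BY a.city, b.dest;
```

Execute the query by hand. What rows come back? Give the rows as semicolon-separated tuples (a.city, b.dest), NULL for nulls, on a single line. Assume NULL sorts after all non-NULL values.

(Boston, NULL); (Boston, NULL); (Boston, NULL); (Edison, NULL); (Edison, NULL); (Lima, NULL); (Naples, BQ); (Naples, TH); (Seattle, NULL); (NULL, AX); (NULL, HP); (NULL, QE); (NULL, SG); (NULL, TH)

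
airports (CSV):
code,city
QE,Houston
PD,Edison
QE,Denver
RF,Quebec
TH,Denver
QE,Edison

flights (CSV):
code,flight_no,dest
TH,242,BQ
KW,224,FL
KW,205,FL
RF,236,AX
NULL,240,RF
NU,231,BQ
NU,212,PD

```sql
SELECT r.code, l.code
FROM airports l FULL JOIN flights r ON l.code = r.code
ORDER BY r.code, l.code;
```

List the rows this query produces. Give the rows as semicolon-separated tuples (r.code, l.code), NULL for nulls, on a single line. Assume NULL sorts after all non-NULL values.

(KW, NULL); (KW, NULL); (NU, NULL); (NU, NULL); (RF, RF); (TH, TH); (NULL, PD); (NULL, QE); (NULL, QE); (NULL, QE); (NULL, NULL)

FULL OUTER JOIN keeps every row from both sides; unmatched rows get NULL for the other side's columns.
Matching on l.code = r.code. A NULL in a compared column never satisfies the condition.
- l row (code=QE): no match → kept, r columns NULL.
- l row (code=PD): no match → kept, r columns NULL.
- l row (code=QE): no match → kept, r columns NULL.
- l row (code=RF): matches 1 r row(s) → 1 output row(s).
- l row (code=TH): matches 1 r row(s) → 1 output row(s).
- l row (code=QE): no match → kept, r columns NULL.
- 5 r row(s) had no l match → kept, l columns NULL.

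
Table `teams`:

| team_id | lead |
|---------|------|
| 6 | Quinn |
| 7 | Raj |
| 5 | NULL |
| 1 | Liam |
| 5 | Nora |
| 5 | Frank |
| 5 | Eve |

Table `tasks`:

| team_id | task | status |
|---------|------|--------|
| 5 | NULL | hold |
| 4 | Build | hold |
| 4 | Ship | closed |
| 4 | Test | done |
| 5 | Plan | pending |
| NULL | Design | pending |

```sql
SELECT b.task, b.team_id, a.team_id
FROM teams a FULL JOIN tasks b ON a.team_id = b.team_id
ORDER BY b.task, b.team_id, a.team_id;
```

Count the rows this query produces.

15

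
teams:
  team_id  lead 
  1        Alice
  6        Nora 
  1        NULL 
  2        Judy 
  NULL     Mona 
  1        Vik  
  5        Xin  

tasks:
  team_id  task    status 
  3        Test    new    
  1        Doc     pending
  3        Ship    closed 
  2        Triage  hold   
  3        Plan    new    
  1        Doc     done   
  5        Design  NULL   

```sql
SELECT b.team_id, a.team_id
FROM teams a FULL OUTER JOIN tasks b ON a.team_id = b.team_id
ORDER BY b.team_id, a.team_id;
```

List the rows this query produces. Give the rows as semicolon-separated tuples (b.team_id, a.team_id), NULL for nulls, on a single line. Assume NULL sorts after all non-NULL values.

(1, 1); (1, 1); (1, 1); (1, 1); (1, 1); (1, 1); (2, 2); (3, NULL); (3, NULL); (3, NULL); (5, 5); (NULL, 6); (NULL, NULL)

FULL OUTER JOIN keeps every row from both sides; unmatched rows get NULL for the other side's columns.
Matching on a.team_id = b.team_id. A NULL in a compared column never satisfies the condition.
- a (team_id=1) pairs with 2 row(s) of b.
- a (team_id=6) has no partner → padded with NULL.
- a (team_id=1) pairs with 2 row(s) of b.
- a (team_id=2) pairs with 1 row(s) of b.
- a (team_id=NULL) has no partner → padded with NULL.
- a (team_id=1) pairs with 2 row(s) of b.
- a (team_id=5) pairs with 1 row(s) of b.
- plus 3 unmatched b row(s), each kept with NULL a columns.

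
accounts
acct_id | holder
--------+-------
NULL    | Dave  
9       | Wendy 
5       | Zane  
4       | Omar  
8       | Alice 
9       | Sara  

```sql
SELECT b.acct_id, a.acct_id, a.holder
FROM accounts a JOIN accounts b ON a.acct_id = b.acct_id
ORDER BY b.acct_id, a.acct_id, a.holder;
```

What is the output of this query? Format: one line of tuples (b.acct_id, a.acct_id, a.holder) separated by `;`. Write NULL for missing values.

(4, 4, Omar); (5, 5, Zane); (8, 8, Alice); (9, 9, Sara); (9, 9, Sara); (9, 9, Wendy); (9, 9, Wendy)

INNER JOIN keeps only pairs where the ON condition holds.
Matching on a.acct_id = b.acct_id. A NULL in a compared column never satisfies the condition.
Matched pairs: 7.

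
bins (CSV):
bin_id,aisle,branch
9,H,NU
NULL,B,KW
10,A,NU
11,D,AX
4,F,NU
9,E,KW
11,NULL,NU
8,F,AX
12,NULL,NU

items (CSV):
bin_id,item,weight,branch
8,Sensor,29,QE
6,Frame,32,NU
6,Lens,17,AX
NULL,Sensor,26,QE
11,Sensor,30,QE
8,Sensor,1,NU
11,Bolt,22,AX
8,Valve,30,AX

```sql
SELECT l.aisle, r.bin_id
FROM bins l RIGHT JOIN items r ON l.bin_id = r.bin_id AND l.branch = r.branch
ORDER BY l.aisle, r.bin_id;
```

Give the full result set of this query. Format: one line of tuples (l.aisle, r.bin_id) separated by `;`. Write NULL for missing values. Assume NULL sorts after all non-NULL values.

RIGHT JOIN keeps every row from `items`; unmatched rows get NULL for `bins`'s columns.
Matching on l.bin_id = r.bin_id AND l.branch = r.branch. A NULL in a compared column never satisfies the condition.
- l[0] bin_id=9, branch=NU → no match.
- l[1] bin_id=NULL, branch=KW → no match.
- l[2] bin_id=10, branch=NU → no match.
- l[3] bin_id=11, branch=AX → 1 match(es) in r → 1 row(s).
- l[4] bin_id=4, branch=NU → no match.
- l[5] bin_id=9, branch=KW → no match.
- l[6] bin_id=11, branch=NU → no match.
- l[7] bin_id=8, branch=AX → 1 match(es) in r → 1 row(s).
- l[8] bin_id=12, branch=NU → no match.
- 6 row(s) from r found no l partner → padded with NULL.
After projecting and ordering:
l.aisle | r.bin_id
D | 11
F | 8
NULL | 6
NULL | 6
NULL | 8
NULL | 8
NULL | 11
NULL | NULL

(D, 11); (F, 8); (NULL, 6); (NULL, 6); (NULL, 8); (NULL, 8); (NULL, 11); (NULL, NULL)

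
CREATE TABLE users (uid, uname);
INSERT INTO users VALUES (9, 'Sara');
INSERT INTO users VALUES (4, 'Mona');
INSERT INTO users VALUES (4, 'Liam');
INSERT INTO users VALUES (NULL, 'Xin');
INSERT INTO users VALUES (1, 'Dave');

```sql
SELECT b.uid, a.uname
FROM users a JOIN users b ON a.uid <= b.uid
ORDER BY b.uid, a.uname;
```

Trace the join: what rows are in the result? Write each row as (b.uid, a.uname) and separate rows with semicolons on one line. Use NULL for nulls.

(1, Dave); (4, Dave); (4, Dave); (4, Liam); (4, Liam); (4, Mona); (4, Mona); (9, Dave); (9, Liam); (9, Mona); (9, Sara)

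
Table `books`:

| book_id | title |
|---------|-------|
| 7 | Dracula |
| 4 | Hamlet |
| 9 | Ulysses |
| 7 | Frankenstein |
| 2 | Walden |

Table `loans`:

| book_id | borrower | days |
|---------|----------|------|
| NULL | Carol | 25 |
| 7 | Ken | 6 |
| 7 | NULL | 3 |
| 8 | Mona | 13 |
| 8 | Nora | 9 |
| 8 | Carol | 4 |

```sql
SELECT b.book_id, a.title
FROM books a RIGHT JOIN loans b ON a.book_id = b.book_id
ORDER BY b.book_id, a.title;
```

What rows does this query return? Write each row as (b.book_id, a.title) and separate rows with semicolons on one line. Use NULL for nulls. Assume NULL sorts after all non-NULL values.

RIGHT JOIN keeps every row from `loans`; unmatched rows get NULL for `books`'s columns.
Matching on a.book_id = b.book_id. A NULL in a compared column never satisfies the condition.
- book_id=7: 2 matching b row(s), so 2 row(s) emitted.
- book_id=4: no matching b row.
- book_id=9: no matching b row.
- book_id=7: 2 matching b row(s), so 2 row(s) emitted.
- book_id=2: no matching b row.
- 4 row(s) from b found no a partner → padded with NULL.
After projecting and ordering:
b.book_id | a.title
7 | Dracula
7 | Dracula
7 | Frankenstein
7 | Frankenstein
8 | NULL
8 | NULL
8 | NULL
NULL | NULL

(7, Dracula); (7, Dracula); (7, Frankenstein); (7, Frankenstein); (8, NULL); (8, NULL); (8, NULL); (NULL, NULL)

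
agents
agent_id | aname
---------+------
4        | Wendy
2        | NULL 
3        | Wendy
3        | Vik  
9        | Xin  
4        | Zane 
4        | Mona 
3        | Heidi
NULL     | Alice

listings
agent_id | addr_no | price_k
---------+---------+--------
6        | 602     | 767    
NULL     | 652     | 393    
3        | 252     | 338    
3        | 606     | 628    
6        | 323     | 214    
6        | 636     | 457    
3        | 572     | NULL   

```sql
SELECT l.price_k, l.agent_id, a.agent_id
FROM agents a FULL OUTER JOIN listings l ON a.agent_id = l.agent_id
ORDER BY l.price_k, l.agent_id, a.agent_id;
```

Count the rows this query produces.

FULL OUTER JOIN keeps every row from both sides; unmatched rows get NULL for the other side's columns.
Matching on a.agent_id = l.agent_id. A NULL in a compared column never satisfies the condition.
- agent_id=4: no l row matches, row kept with l columns NULL.
- agent_id=2: no l row matches, row kept with l columns NULL.
- agent_id=3: 3 matching l row(s), so 3 row(s) emitted.
- agent_id=3: 3 matching l row(s), so 3 row(s) emitted.
- agent_id=9: no l row matches, row kept with l columns NULL.
- agent_id=4: no l row matches, row kept with l columns NULL.
- agent_id=4: no l row matches, row kept with l columns NULL.
- agent_id=3: 3 matching l row(s), so 3 row(s) emitted.
- agent_id=NULL: no l row matches, row kept with l columns NULL.
- plus 4 unmatched l row(s), each kept with NULL a columns.
Total: 9 matched + 10 padded = 19 rows.

19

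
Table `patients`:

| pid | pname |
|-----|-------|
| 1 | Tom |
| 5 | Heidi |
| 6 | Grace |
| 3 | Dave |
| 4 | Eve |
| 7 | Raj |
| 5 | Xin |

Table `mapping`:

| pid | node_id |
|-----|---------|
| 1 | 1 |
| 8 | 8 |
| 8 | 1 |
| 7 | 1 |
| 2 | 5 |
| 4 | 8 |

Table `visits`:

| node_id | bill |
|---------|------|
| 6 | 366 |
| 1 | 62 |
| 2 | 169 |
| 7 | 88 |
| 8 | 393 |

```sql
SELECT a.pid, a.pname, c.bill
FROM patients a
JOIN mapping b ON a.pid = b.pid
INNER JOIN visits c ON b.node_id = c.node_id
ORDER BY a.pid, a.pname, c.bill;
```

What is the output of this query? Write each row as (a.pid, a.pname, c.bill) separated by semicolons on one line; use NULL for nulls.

(1, Tom, 62); (4, Eve, 393); (7, Raj, 62)

Joins associate left-to-right: patients INNER JOIN mapping on pid gives 3 intermediate row(s).
Then INNER JOIN `visits c` on node_id: keep only rows whose b.node_id appears in c.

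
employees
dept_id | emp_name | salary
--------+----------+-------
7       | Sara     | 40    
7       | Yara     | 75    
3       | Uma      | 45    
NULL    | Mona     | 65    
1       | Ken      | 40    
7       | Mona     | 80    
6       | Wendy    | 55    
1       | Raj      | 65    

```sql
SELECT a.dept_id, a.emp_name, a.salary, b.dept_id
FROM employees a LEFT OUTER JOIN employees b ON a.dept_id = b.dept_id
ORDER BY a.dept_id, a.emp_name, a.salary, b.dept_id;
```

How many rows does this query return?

LEFT JOIN keeps every row from `employees a`; unmatched rows get NULL for `employees b`'s columns.
Matching on a.dept_id = b.dept_id. A NULL in a compared column never satisfies the condition.
- a[0] dept_id=7 → 3 match(es) in b → 3 row(s).
- a[1] dept_id=7 → 3 match(es) in b → 3 row(s).
- a[2] dept_id=3 → 1 match(es) in b → 1 row(s).
- a[3] dept_id=NULL → no match; kept with NULLs on the b side.
- a[4] dept_id=1 → 2 match(es) in b → 2 row(s).
- a[5] dept_id=7 → 3 match(es) in b → 3 row(s).
- a[6] dept_id=6 → 1 match(es) in b → 1 row(s).
- a[7] dept_id=1 → 2 match(es) in b → 2 row(s).
Total: 15 matched + 1 padded = 16 rows.

16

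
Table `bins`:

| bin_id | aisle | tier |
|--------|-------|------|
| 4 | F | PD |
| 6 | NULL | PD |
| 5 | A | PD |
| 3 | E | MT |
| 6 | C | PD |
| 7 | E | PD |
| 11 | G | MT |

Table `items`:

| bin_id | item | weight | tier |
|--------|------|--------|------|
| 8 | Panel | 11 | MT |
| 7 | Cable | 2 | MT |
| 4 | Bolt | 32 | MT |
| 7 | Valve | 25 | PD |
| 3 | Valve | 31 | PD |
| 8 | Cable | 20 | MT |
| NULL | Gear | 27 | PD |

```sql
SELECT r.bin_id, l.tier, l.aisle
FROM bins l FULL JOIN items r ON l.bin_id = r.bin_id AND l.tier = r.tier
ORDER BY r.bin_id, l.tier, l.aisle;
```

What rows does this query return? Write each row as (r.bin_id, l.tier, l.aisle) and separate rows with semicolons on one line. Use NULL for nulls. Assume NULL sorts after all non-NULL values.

(3, NULL, NULL); (4, NULL, NULL); (7, PD, E); (7, NULL, NULL); (8, NULL, NULL); (8, NULL, NULL); (NULL, MT, E); (NULL, MT, G); (NULL, PD, A); (NULL, PD, C); (NULL, PD, F); (NULL, PD, NULL); (NULL, NULL, NULL)

FULL OUTER JOIN keeps every row from both sides; unmatched rows get NULL for the other side's columns.
Matching on l.bin_id = r.bin_id AND l.tier = r.tier. A NULL in a compared column never satisfies the condition.
- l row (bin_id=4, tier=PD): no match → kept, r columns NULL.
- l row (bin_id=6, tier=PD): no match → kept, r columns NULL.
- l row (bin_id=5, tier=PD): no match → kept, r columns NULL.
- l row (bin_id=3, tier=MT): no match → kept, r columns NULL.
- l row (bin_id=6, tier=PD): no match → kept, r columns NULL.
- l row (bin_id=7, tier=PD): matches 1 r row(s) → 1 output row(s).
- l row (bin_id=11, tier=MT): no match → kept, r columns NULL.
- 6 row(s) from r found no l partner → padded with NULL.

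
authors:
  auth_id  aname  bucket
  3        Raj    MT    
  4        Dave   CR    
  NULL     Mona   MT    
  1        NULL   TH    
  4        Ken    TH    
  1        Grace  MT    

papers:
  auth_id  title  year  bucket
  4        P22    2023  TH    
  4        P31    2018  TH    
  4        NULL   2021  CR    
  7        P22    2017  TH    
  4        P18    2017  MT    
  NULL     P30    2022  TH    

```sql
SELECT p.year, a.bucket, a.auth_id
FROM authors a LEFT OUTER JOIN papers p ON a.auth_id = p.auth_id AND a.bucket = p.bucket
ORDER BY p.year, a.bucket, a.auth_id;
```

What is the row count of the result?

LEFT JOIN keeps every row from `authors`; unmatched rows get NULL for `papers`'s columns.
Matching on a.auth_id = p.auth_id AND a.bucket = p.bucket. A NULL in a compared column never satisfies the condition.
Matched pairs: 3; unmatched a rows kept: 4.
Total: 3 matched + 4 padded = 7 rows.

7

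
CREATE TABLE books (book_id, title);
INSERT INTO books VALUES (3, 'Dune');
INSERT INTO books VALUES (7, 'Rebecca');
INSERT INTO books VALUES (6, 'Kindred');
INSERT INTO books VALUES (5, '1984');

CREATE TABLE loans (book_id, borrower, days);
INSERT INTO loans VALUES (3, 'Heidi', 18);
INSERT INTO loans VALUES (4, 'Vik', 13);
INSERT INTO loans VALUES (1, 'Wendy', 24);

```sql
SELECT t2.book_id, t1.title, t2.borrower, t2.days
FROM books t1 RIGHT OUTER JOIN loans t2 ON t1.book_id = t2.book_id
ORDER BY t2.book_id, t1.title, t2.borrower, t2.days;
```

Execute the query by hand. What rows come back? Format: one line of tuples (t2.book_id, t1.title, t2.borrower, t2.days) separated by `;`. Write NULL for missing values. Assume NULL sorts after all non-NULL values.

(1, NULL, Wendy, 24); (3, Dune, Heidi, 18); (4, NULL, Vik, 13)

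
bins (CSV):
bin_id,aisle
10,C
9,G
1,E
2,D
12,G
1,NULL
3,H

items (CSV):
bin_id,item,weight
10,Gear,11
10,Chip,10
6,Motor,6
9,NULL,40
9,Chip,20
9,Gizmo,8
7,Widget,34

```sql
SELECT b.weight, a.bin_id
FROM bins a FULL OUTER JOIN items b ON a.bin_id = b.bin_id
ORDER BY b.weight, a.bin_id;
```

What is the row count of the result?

FULL OUTER JOIN keeps every row from both sides; unmatched rows get NULL for the other side's columns.
Matching on a.bin_id = b.bin_id.
Matched pairs: 5; unmatched a rows kept: 5; unmatched b rows kept: 2.
Total: 5 matched + 7 padded = 12 rows.

12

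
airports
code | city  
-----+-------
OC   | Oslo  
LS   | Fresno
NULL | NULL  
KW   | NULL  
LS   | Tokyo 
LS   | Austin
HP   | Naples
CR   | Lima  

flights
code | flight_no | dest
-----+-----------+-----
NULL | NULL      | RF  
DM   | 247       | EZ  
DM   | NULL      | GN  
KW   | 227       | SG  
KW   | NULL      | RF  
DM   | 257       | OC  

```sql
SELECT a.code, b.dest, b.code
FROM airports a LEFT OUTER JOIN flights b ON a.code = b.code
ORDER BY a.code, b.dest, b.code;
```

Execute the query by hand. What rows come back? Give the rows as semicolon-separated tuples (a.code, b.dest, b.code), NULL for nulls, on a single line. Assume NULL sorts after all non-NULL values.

(CR, NULL, NULL); (HP, NULL, NULL); (KW, RF, KW); (KW, SG, KW); (LS, NULL, NULL); (LS, NULL, NULL); (LS, NULL, NULL); (OC, NULL, NULL); (NULL, NULL, NULL)

LEFT JOIN keeps every row from `airports`; unmatched rows get NULL for `flights`'s columns.
Matching on a.code = b.code. A NULL in a compared column never satisfies the condition.
- a row (code=OC): no match → kept, b columns NULL.
- a row (code=LS): no match → kept, b columns NULL.
- a row (code=NULL): no match → kept, b columns NULL.
- a row (code=KW): matches 2 b row(s) → 2 output row(s).
- a row (code=LS): no match → kept, b columns NULL.
- a row (code=LS): no match → kept, b columns NULL.
- a row (code=HP): no match → kept, b columns NULL.
- a row (code=CR): no match → kept, b columns NULL.
After projecting and ordering:
a.code | b.dest | b.code
CR | NULL | NULL
HP | NULL | NULL
KW | RF | KW
KW | SG | KW
LS | NULL | NULL
LS | NULL | NULL
LS | NULL | NULL
OC | NULL | NULL
NULL | NULL | NULL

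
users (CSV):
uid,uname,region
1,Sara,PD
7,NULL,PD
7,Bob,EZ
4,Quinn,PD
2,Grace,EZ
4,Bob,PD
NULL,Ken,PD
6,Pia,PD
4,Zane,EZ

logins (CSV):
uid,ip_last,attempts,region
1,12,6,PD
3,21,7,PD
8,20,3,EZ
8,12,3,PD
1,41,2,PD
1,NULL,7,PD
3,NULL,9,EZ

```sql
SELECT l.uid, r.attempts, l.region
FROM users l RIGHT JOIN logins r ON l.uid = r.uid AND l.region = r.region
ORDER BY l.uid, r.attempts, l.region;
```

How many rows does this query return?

7

RIGHT JOIN keeps every row from `logins`; unmatched rows get NULL for `users`'s columns.
Matching on l.uid = r.uid AND l.region = r.region. A NULL in a compared column never satisfies the condition.
- l[0] uid=1, region=PD → 3 match(es) in r → 3 row(s).
- l[1] uid=7, region=PD → no match.
- l[2] uid=7, region=EZ → no match.
- l[3] uid=4, region=PD → no match.
- l[4] uid=2, region=EZ → no match.
- l[5] uid=4, region=PD → no match.
- l[6] uid=NULL, region=PD → no match.
- l[7] uid=6, region=PD → no match.
- l[8] uid=4, region=EZ → no match.
- 4 r row(s) had no l match → kept, l columns NULL.
Total: 3 matched + 4 padded = 7 rows.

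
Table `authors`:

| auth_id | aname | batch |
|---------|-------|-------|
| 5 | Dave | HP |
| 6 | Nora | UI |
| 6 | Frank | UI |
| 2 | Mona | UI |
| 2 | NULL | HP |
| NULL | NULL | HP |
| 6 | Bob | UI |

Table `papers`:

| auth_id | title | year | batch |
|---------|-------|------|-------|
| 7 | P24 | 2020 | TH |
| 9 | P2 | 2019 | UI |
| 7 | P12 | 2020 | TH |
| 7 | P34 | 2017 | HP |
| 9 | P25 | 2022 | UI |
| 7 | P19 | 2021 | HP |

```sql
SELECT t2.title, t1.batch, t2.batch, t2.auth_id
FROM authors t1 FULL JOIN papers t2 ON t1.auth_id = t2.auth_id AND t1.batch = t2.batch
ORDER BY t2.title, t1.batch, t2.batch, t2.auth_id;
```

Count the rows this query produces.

13

FULL OUTER JOIN keeps every row from both sides; unmatched rows get NULL for the other side's columns.
Matching on t1.auth_id = t2.auth_id AND t1.batch = t2.batch. A NULL in a compared column never satisfies the condition.
- t1 (auth_id=5, batch=HP) has no partner → padded with NULL.
- t1 (auth_id=6, batch=UI) has no partner → padded with NULL.
- t1 (auth_id=6, batch=UI) has no partner → padded with NULL.
- t1 (auth_id=2, batch=UI) has no partner → padded with NULL.
- t1 (auth_id=2, batch=HP) has no partner → padded with NULL.
- t1 (auth_id=NULL, batch=HP) has no partner → padded with NULL.
- t1 (auth_id=6, batch=UI) has no partner → padded with NULL.
- 6 row(s) from t2 found no t1 partner → padded with NULL.
Total: 0 matched + 13 padded = 13 rows.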